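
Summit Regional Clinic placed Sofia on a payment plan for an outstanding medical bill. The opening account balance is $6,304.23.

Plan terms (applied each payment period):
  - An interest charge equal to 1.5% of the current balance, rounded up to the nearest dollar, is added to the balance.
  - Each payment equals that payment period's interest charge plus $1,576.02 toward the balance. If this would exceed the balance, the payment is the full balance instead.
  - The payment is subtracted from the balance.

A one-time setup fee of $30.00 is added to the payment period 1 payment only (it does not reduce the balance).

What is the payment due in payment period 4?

$1,600.02

# | Opening | Interest | Payment | Fee | End bal
1 | $6,304.23 | $95.00 | $1,671.02 | $30.00 | $4,728.21
2 | $4,728.21 | $71.00 | $1,647.02 | — | $3,152.19
3 | $3,152.19 | $48.00 | $1,624.02 | — | $1,576.17
4 | $1,576.17 | $24.00 | $1,600.02 | — | $0.15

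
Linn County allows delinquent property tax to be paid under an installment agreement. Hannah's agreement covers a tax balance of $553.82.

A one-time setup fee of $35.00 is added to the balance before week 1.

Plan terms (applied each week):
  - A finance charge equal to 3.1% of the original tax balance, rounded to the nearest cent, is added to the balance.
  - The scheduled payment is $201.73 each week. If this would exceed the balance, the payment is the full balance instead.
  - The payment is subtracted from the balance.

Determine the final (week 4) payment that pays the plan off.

Week 1: $588.82 +$17.17 interest = $605.99; pay $201.73 → $404.26
Week 2: $404.26 +$17.17 interest = $421.43; pay $201.73 → $219.70
Week 3: $219.70 +$17.17 interest = $236.87; pay $201.73 → $35.14
Week 4: $35.14 +$17.17 interest = $52.31; pay $52.31 → $0.00

$52.31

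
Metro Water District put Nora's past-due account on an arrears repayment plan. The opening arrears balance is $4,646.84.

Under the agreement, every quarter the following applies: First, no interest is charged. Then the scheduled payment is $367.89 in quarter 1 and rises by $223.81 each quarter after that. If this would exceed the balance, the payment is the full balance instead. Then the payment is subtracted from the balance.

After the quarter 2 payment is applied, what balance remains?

# | Opening | Payment | End bal
1 | $4,646.84 | $367.89 | $4,278.95
2 | $4,278.95 | $591.70 | $3,687.25

$3,687.25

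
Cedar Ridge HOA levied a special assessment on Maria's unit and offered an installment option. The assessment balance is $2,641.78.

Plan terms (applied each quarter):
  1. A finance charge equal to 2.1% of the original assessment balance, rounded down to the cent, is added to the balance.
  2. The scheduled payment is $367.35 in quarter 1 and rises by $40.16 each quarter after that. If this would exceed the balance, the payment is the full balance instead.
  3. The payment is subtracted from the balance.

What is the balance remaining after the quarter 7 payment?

Quarter 1: opening $2,641.78; interest $55.47 → $2,697.25; payment $367.35; balance $2,329.90
Quarter 2: opening $2,329.90; interest $55.47 → $2,385.37; payment $407.51; balance $1,977.86
Quarter 3: opening $1,977.86; interest $55.47 → $2,033.33; payment $447.67; balance $1,585.66
Quarter 4: opening $1,585.66; interest $55.47 → $1,641.13; payment $487.83; balance $1,153.30
Quarter 5: opening $1,153.30; interest $55.47 → $1,208.77; payment $527.99; balance $680.78
Quarter 6: opening $680.78; interest $55.47 → $736.25; payment $568.15; balance $168.10
Quarter 7: opening $168.10; interest $55.47 → $223.57; payment $223.57; balance $0.00

$0.00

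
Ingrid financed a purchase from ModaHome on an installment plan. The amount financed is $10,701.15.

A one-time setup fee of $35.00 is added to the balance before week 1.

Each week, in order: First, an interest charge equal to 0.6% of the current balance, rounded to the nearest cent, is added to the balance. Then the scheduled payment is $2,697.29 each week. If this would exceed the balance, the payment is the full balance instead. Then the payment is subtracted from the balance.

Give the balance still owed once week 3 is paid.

# | Opening | Interest | Payment | End bal
1 | $10,736.15 | $64.42 | $2,697.29 | $8,103.28
2 | $8,103.28 | $48.62 | $2,697.29 | $5,454.61
3 | $5,454.61 | $32.73 | $2,697.29 | $2,790.05

$2,790.05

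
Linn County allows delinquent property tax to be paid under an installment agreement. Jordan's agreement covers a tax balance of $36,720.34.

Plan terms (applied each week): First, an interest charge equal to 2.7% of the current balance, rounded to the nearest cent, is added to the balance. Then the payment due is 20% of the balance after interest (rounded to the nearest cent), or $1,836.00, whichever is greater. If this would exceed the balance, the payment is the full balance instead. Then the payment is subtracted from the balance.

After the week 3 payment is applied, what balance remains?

Week 1: opening $36,720.34; interest $991.45 → $37,711.79; payment $7,542.36; balance $30,169.43
Week 2: opening $30,169.43; interest $814.57 → $30,984.00; payment $6,196.80; balance $24,787.20
Week 3: opening $24,787.20; interest $669.25 → $25,456.45; payment $5,091.29; balance $20,365.16

$20,365.16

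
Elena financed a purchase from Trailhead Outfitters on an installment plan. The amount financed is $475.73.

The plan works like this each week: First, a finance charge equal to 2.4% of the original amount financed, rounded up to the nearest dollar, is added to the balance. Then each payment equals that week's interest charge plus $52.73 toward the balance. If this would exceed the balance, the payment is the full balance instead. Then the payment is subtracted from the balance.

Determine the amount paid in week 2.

$64.73

# | Opening | Interest | Payment | End bal
1 | $475.73 | $12.00 | $64.73 | $423.00
2 | $423.00 | $12.00 | $64.73 | $370.27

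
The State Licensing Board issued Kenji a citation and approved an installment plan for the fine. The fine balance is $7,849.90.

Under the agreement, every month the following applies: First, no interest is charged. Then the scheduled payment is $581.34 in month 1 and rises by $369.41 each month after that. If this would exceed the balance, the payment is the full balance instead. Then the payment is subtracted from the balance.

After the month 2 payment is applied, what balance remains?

$6,317.81

# | Opening | Payment | End bal
1 | $7,849.90 | $581.34 | $7,268.56
2 | $7,268.56 | $950.75 | $6,317.81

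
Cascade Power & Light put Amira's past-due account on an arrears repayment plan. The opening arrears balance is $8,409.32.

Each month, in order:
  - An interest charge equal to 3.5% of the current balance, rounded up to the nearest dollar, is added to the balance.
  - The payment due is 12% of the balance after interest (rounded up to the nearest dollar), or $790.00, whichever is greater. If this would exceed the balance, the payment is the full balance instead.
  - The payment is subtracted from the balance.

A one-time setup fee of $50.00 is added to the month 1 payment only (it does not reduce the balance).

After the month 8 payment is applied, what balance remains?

$3,313.32

Month 1: opening $8,409.32; interest $295.00 → $8,704.32; payment $1,045.00 (+ $50.00 fee); balance $7,659.32
Month 2: opening $7,659.32; interest $269.00 → $7,928.32; payment $952.00; balance $6,976.32
Month 3: opening $6,976.32; interest $245.00 → $7,221.32; payment $867.00; balance $6,354.32
Month 4: opening $6,354.32; interest $223.00 → $6,577.32; payment $790.00; balance $5,787.32
Month 5: opening $5,787.32; interest $203.00 → $5,990.32; payment $790.00; balance $5,200.32
Month 6: opening $5,200.32; interest $183.00 → $5,383.32; payment $790.00; balance $4,593.32
Month 7: opening $4,593.32; interest $161.00 → $4,754.32; payment $790.00; balance $3,964.32
Month 8: opening $3,964.32; interest $139.00 → $4,103.32; payment $790.00; balance $3,313.32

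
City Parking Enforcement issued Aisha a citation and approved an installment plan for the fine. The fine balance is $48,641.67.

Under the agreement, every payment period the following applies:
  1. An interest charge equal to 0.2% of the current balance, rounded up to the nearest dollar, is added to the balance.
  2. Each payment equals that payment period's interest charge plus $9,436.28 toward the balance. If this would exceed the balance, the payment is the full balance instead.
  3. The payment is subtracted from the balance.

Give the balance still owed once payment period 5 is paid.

$1,460.27

# | Opening | Interest | Payment | End bal
1 | $48,641.67 | $98.00 | $9,534.28 | $39,205.39
2 | $39,205.39 | $79.00 | $9,515.28 | $29,769.11
3 | $29,769.11 | $60.00 | $9,496.28 | $20,332.83
4 | $20,332.83 | $41.00 | $9,477.28 | $10,896.55
5 | $10,896.55 | $22.00 | $9,458.28 | $1,460.27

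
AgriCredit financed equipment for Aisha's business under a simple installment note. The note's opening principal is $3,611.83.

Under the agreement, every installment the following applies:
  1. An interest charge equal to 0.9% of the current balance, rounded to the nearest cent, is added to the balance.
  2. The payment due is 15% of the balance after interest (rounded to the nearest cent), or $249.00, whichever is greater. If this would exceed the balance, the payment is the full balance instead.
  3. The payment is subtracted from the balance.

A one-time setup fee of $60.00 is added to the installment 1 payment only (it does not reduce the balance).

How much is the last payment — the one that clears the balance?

$237.80

# | Opening | Interest | Payment | Fee | End bal
1 | $3,611.83 | $32.51 | $546.65 | $60.00 | $3,097.69
2 | $3,097.69 | $27.88 | $468.84 | — | $2,656.73
3 | $2,656.73 | $23.91 | $402.10 | — | $2,278.54
4 | $2,278.54 | $20.51 | $344.86 | — | $1,954.19
5 | $1,954.19 | $17.59 | $295.77 | — | $1,676.01
6 | $1,676.01 | $15.08 | $253.66 | — | $1,437.43
7 | $1,437.43 | $12.94 | $249.00 | — | $1,201.37
8 | $1,201.37 | $10.81 | $249.00 | — | $963.18
9 | $963.18 | $8.67 | $249.00 | — | $722.85
10 | $722.85 | $6.51 | $249.00 | — | $480.36
11 | $480.36 | $4.32 | $249.00 | — | $235.68
12 | $235.68 | $2.12 | $237.80 | — | $0.00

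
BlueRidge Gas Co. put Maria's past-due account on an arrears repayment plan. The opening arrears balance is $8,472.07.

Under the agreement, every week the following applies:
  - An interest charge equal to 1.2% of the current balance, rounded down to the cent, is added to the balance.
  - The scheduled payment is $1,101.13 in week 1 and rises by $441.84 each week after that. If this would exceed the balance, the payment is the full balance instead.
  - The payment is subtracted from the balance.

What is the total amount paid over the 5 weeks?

Week 1: opening $8,472.07; interest $101.66 → $8,573.73; payment $1,101.13; balance $7,472.60
Week 2: opening $7,472.60; interest $89.67 → $7,562.27; payment $1,542.97; balance $6,019.30
Week 3: opening $6,019.30; interest $72.23 → $6,091.53; payment $1,984.81; balance $4,106.72
Week 4: opening $4,106.72; interest $49.28 → $4,156.00; payment $2,426.65; balance $1,729.35
Week 5: opening $1,729.35; interest $20.75 → $1,750.10; payment $1,750.10; balance $0.00
Total paid: $8,805.66

$8,805.66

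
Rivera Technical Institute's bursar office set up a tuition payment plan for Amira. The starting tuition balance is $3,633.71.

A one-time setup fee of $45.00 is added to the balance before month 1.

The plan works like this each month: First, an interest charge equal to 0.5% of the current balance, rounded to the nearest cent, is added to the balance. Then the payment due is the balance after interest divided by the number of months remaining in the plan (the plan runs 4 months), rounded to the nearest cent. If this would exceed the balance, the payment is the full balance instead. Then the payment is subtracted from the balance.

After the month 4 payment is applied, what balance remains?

Month 1: opening $3,678.71; interest $18.39 → $3,697.10; payment $924.28; balance $2,772.82
Month 2: opening $2,772.82; interest $13.86 → $2,786.68; payment $928.89; balance $1,857.79
Month 3: opening $1,857.79; interest $9.29 → $1,867.08; payment $933.54; balance $933.54
Month 4: opening $933.54; interest $4.67 → $938.21; payment $938.21; balance $0.00

$0.00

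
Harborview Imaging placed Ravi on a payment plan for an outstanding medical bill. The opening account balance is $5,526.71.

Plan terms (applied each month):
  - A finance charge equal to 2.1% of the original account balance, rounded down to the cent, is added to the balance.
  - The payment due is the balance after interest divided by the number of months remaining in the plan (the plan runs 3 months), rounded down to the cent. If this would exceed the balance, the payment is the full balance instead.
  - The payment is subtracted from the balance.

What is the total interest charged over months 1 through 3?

Month 1: $5,526.71 +$116.06 interest = $5,642.77; pay $1,880.92 → $3,761.85
Month 2: $3,761.85 +$116.06 interest = $3,877.91; pay $1,938.95 → $1,938.96
Month 3: $1,938.96 +$116.06 interest = $2,055.02; pay $2,055.02 → $0.00
Total interest: $116.06 + $116.06 + $116.06 = $348.18

$348.18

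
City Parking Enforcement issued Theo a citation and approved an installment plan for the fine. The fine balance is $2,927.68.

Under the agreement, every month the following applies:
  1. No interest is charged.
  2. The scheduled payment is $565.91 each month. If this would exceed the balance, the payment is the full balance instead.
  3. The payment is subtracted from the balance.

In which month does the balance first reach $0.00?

Month 1: $2,927.68 − $565.91 → $2,361.77
Month 2: $2,361.77 − $565.91 → $1,795.86
Month 3: $1,795.86 − $565.91 → $1,229.95
Month 4: $1,229.95 − $565.91 → $664.04
Month 5: $664.04 − $565.91 → $98.13
Month 6: $98.13 − $98.13 → $0.00
Balance reaches $0.00 in month 6.

6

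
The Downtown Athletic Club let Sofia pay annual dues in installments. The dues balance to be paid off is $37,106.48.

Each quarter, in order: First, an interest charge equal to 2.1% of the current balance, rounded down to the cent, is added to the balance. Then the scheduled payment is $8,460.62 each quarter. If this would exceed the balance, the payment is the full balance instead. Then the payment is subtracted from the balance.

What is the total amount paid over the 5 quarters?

$39,355.31

Quarter 1: $37,106.48 +$779.23 interest = $37,885.71; pay $8,460.62 → $29,425.09
Quarter 2: $29,425.09 +$617.92 interest = $30,043.01; pay $8,460.62 → $21,582.39
Quarter 3: $21,582.39 +$453.23 interest = $22,035.62; pay $8,460.62 → $13,575.00
Quarter 4: $13,575.00 +$285.07 interest = $13,860.07; pay $8,460.62 → $5,399.45
Quarter 5: $5,399.45 +$113.38 interest = $5,512.83; pay $5,512.83 → $0.00
Total paid: $39,355.31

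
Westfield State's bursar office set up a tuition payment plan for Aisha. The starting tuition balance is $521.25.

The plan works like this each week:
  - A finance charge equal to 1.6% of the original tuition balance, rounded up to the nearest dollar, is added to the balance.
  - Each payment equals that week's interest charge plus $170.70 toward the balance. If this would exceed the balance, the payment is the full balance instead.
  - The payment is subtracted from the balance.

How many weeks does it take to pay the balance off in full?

4

Week 1: opening $521.25; interest $9.00 → $530.25; payment $179.70; balance $350.55
Week 2: opening $350.55; interest $9.00 → $359.55; payment $179.70; balance $179.85
Week 3: opening $179.85; interest $9.00 → $188.85; payment $179.70; balance $9.15
Week 4: opening $9.15; interest $9.00 → $18.15; payment $18.15; balance $0.00
Balance reaches $0.00 in week 4.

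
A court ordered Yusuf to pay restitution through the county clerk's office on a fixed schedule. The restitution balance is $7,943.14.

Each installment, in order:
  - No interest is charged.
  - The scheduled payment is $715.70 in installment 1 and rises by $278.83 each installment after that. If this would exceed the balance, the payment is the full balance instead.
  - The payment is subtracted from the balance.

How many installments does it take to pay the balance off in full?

6

# | Opening | Payment | End bal
1 | $7,943.14 | $715.70 | $7,227.44
2 | $7,227.44 | $994.53 | $6,232.91
3 | $6,232.91 | $1,273.36 | $4,959.55
4 | $4,959.55 | $1,552.19 | $3,407.36
5 | $3,407.36 | $1,831.02 | $1,576.34
6 | $1,576.34 | $1,576.34 | $0.00
Balance reaches $0.00 in installment 6.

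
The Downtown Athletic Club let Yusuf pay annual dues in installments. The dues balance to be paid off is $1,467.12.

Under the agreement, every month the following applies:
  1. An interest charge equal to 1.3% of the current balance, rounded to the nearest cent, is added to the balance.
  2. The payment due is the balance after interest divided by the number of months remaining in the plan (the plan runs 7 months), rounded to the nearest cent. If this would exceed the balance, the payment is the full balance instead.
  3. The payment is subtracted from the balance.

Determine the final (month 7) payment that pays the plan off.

$229.42

Month 1: $1,467.12 +$19.07 interest = $1,486.19; pay $212.31 → $1,273.88
Month 2: $1,273.88 +$16.56 interest = $1,290.44; pay $215.07 → $1,075.37
Month 3: $1,075.37 +$13.98 interest = $1,089.35; pay $217.87 → $871.48
Month 4: $871.48 +$11.33 interest = $882.81; pay $220.70 → $662.11
Month 5: $662.11 +$8.61 interest = $670.72; pay $223.57 → $447.15
Month 6: $447.15 +$5.81 interest = $452.96; pay $226.48 → $226.48
Month 7: $226.48 +$2.94 interest = $229.42; pay $229.42 → $0.00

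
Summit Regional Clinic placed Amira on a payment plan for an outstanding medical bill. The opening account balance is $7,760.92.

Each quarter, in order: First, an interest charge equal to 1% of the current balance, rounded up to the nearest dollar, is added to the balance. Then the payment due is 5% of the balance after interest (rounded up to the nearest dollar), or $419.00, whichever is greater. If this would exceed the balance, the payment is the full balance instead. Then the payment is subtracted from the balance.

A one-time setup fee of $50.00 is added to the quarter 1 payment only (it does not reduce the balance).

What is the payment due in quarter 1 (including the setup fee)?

Quarter 1: opening $7,760.92; interest $78.00 → $7,838.92; payment $419.00 (+ $50.00 fee); balance $7,419.92

$469.00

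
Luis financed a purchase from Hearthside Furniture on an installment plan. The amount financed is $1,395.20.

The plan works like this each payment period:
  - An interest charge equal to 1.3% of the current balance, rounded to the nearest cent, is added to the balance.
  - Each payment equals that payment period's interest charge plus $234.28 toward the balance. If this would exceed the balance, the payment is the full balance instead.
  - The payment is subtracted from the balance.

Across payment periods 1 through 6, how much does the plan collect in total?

Payment period 1: $1,395.20 +$18.14 interest = $1,413.34; pay $252.42 → $1,160.92
Payment period 2: $1,160.92 +$15.09 interest = $1,176.01; pay $249.37 → $926.64
Payment period 3: $926.64 +$12.05 interest = $938.69; pay $246.33 → $692.36
Payment period 4: $692.36 +$9.00 interest = $701.36; pay $243.28 → $458.08
Payment period 5: $458.08 +$5.96 interest = $464.04; pay $240.24 → $223.80
Payment period 6: $223.80 +$2.91 interest = $226.71; pay $226.71 → $0.00
Total paid: $1,458.35

$1,458.35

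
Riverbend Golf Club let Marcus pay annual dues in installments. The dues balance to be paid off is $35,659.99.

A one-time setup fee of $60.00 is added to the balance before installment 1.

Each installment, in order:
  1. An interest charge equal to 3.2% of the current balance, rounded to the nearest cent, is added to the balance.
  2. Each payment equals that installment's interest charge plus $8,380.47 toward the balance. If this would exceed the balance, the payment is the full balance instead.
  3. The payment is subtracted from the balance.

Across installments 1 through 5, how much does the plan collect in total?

Installment 1: opening $35,719.99; interest $1,143.04 → $36,863.03; payment $9,523.51; balance $27,339.52
Installment 2: opening $27,339.52; interest $874.86 → $28,214.38; payment $9,255.33; balance $18,959.05
Installment 3: opening $18,959.05; interest $606.69 → $19,565.74; payment $8,987.16; balance $10,578.58
Installment 4: opening $10,578.58; interest $338.51 → $10,917.09; payment $8,718.98; balance $2,198.11
Installment 5: opening $2,198.11; interest $70.34 → $2,268.45; payment $2,268.45; balance $0.00
Total paid: $38,753.43

$38,753.43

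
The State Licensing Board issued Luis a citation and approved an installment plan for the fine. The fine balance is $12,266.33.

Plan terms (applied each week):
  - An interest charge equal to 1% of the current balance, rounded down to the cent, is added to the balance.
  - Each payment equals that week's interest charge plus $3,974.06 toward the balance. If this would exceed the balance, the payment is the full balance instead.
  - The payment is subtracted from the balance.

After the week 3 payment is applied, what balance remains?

$344.15

Week 1: $12,266.33 +$122.66 interest = $12,388.99; pay $4,096.72 → $8,292.27
Week 2: $8,292.27 +$82.92 interest = $8,375.19; pay $4,056.98 → $4,318.21
Week 3: $4,318.21 +$43.18 interest = $4,361.39; pay $4,017.24 → $344.15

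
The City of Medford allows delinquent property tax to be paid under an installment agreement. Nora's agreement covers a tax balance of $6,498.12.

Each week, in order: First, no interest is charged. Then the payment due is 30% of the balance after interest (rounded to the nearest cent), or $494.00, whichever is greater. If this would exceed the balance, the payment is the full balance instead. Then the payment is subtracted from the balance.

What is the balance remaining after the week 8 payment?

Week 1: $6,498.12 − $1,949.44 → $4,548.68
Week 2: $4,548.68 − $1,364.60 → $3,184.08
Week 3: $3,184.08 − $955.22 → $2,228.86
Week 4: $2,228.86 − $668.66 → $1,560.20
Week 5: $1,560.20 − $494.00 → $1,066.20
Week 6: $1,066.20 − $494.00 → $572.20
Week 7: $572.20 − $494.00 → $78.20
Week 8: $78.20 − $78.20 → $0.00

$0.00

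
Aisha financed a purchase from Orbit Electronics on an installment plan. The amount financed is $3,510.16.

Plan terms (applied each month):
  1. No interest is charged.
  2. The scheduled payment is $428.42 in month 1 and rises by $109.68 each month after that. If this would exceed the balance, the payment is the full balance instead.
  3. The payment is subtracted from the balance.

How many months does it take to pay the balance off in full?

Month 1: opening $3,510.16; payment $428.42; balance $3,081.74
Month 2: opening $3,081.74; payment $538.10; balance $2,543.64
Month 3: opening $2,543.64; payment $647.78; balance $1,895.86
Month 4: opening $1,895.86; payment $757.46; balance $1,138.40
Month 5: opening $1,138.40; payment $867.14; balance $271.26
Month 6: opening $271.26; payment $271.26; balance $0.00
Balance reaches $0.00 in month 6.

6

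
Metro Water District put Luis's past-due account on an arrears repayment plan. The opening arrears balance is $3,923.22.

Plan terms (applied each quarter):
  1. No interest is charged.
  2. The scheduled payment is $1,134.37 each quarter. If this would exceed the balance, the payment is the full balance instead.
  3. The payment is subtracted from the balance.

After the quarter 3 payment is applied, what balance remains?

$520.11

Quarter 1: opening $3,923.22; payment $1,134.37; balance $2,788.85
Quarter 2: opening $2,788.85; payment $1,134.37; balance $1,654.48
Quarter 3: opening $1,654.48; payment $1,134.37; balance $520.11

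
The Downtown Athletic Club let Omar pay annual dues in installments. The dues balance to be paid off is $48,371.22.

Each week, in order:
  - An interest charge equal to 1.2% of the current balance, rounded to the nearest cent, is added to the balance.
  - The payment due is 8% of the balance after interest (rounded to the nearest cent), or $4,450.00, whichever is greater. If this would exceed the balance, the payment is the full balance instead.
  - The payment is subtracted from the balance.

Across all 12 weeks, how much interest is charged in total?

$3,774.80

Week 1: opening $48,371.22; interest $580.45 → $48,951.67; payment $4,450.00; balance $44,501.67
Week 2: opening $44,501.67; interest $534.02 → $45,035.69; payment $4,450.00; balance $40,585.69
Week 3: opening $40,585.69; interest $487.03 → $41,072.72; payment $4,450.00; balance $36,622.72
Week 4: opening $36,622.72; interest $439.47 → $37,062.19; payment $4,450.00; balance $32,612.19
Week 5: opening $32,612.19; interest $391.35 → $33,003.54; payment $4,450.00; balance $28,553.54
Week 6: opening $28,553.54; interest $342.64 → $28,896.18; payment $4,450.00; balance $24,446.18
Week 7: opening $24,446.18; interest $293.35 → $24,739.53; payment $4,450.00; balance $20,289.53
Week 8: opening $20,289.53; interest $243.47 → $20,533.00; payment $4,450.00; balance $16,083.00
Week 9: opening $16,083.00; interest $193.00 → $16,276.00; payment $4,450.00; balance $11,826.00
Week 10: opening $11,826.00; interest $141.91 → $11,967.91; payment $4,450.00; balance $7,517.91
Week 11: opening $7,517.91; interest $90.21 → $7,608.12; payment $4,450.00; balance $3,158.12
Week 12: opening $3,158.12; interest $37.90 → $3,196.02; payment $3,196.02; balance $0.00
Total interest: $580.45 + $534.02 + $487.03 + $439.47 + $391.35 + $342.64 + $293.35 + $243.47 + $193.00 + $141.91 + $90.21 + $37.90 = $3,774.80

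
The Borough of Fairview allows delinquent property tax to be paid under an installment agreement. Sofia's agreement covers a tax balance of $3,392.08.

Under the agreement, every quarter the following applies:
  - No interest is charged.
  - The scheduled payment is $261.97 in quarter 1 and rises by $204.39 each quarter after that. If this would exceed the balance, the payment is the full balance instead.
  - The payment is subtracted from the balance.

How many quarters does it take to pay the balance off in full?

Quarter 1: opening $3,392.08; payment $261.97; balance $3,130.11
Quarter 2: opening $3,130.11; payment $466.36; balance $2,663.75
Quarter 3: opening $2,663.75; payment $670.75; balance $1,993.00
Quarter 4: opening $1,993.00; payment $875.14; balance $1,117.86
Quarter 5: opening $1,117.86; payment $1,079.53; balance $38.33
Quarter 6: opening $38.33; payment $38.33; balance $0.00
Balance reaches $0.00 in quarter 6.

6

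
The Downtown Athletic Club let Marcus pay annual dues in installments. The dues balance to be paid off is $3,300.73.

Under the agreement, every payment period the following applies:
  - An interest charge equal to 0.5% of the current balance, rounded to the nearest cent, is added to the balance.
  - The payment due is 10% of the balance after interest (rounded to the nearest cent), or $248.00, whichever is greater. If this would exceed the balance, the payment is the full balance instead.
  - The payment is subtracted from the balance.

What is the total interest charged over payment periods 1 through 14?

Payment period 1: opening $3,300.73; interest $16.50 → $3,317.23; payment $331.72; balance $2,985.51
Payment period 2: opening $2,985.51; interest $14.93 → $3,000.44; payment $300.04; balance $2,700.40
Payment period 3: opening $2,700.40; interest $13.50 → $2,713.90; payment $271.39; balance $2,442.51
Payment period 4: opening $2,442.51; interest $12.21 → $2,454.72; payment $248.00; balance $2,206.72
Payment period 5: opening $2,206.72; interest $11.03 → $2,217.75; payment $248.00; balance $1,969.75
Payment period 6: opening $1,969.75; interest $9.85 → $1,979.60; payment $248.00; balance $1,731.60
Payment period 7: opening $1,731.60; interest $8.66 → $1,740.26; payment $248.00; balance $1,492.26
Payment period 8: opening $1,492.26; interest $7.46 → $1,499.72; payment $248.00; balance $1,251.72
Payment period 9: opening $1,251.72; interest $6.26 → $1,257.98; payment $248.00; balance $1,009.98
Payment period 10: opening $1,009.98; interest $5.05 → $1,015.03; payment $248.00; balance $767.03
Payment period 11: opening $767.03; interest $3.84 → $770.87; payment $248.00; balance $522.87
Payment period 12: opening $522.87; interest $2.61 → $525.48; payment $248.00; balance $277.48
Payment period 13: opening $277.48; interest $1.39 → $278.87; payment $248.00; balance $30.87
Payment period 14: opening $30.87; interest $0.15 → $31.02; payment $31.02; balance $0.00
Total interest: $16.50 + $14.93 + $13.50 + $12.21 + $11.03 + $9.85 + $8.66 + $7.46 + $6.26 + $5.05 + $3.84 + $2.61 + $1.39 + $0.15 = $113.44

$113.44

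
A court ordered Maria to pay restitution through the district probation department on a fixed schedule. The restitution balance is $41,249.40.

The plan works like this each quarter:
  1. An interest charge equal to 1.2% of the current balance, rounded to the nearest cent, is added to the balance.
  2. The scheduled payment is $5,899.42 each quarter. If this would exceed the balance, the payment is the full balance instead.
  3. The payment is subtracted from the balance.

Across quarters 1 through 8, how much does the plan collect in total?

# | Opening | Interest | Payment | End bal
1 | $41,249.40 | $494.99 | $5,899.42 | $35,844.97
2 | $35,844.97 | $430.14 | $5,899.42 | $30,375.69
3 | $30,375.69 | $364.51 | $5,899.42 | $24,840.78
4 | $24,840.78 | $298.09 | $5,899.42 | $19,239.45
5 | $19,239.45 | $230.87 | $5,899.42 | $13,570.90
6 | $13,570.90 | $162.85 | $5,899.42 | $7,834.33
7 | $7,834.33 | $94.01 | $5,899.42 | $2,028.92
8 | $2,028.92 | $24.35 | $2,053.27 | $0.00
Total paid: $43,349.21

$43,349.21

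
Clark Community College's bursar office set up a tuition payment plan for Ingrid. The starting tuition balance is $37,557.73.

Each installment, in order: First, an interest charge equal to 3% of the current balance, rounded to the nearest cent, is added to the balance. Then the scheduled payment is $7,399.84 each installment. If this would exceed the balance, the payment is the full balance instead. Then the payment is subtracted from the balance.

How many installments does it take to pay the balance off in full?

6

Installment 1: opening $37,557.73; interest $1,126.73 → $38,684.46; payment $7,399.84; balance $31,284.62
Installment 2: opening $31,284.62; interest $938.54 → $32,223.16; payment $7,399.84; balance $24,823.32
Installment 3: opening $24,823.32; interest $744.70 → $25,568.02; payment $7,399.84; balance $18,168.18
Installment 4: opening $18,168.18; interest $545.05 → $18,713.23; payment $7,399.84; balance $11,313.39
Installment 5: opening $11,313.39; interest $339.40 → $11,652.79; payment $7,399.84; balance $4,252.95
Installment 6: opening $4,252.95; interest $127.59 → $4,380.54; payment $4,380.54; balance $0.00
Balance reaches $0.00 in installment 6.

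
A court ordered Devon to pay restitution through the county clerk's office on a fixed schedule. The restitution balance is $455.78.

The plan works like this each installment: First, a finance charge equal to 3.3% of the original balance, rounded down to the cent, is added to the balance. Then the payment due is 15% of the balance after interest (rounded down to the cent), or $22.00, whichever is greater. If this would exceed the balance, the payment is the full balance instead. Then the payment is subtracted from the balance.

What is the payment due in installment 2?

$62.28

Installment 1: $455.78 +$15.04 interest = $470.82; pay $70.62 → $400.20
Installment 2: $400.20 +$15.04 interest = $415.24; pay $62.28 → $352.96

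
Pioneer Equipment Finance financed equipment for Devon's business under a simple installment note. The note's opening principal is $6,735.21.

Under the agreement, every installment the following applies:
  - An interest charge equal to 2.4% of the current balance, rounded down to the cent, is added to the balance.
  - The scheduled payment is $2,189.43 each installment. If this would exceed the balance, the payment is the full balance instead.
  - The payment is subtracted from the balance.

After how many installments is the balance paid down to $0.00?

4

Installment 1: opening $6,735.21; interest $161.64 → $6,896.85; payment $2,189.43; balance $4,707.42
Installment 2: opening $4,707.42; interest $112.97 → $4,820.39; payment $2,189.43; balance $2,630.96
Installment 3: opening $2,630.96; interest $63.14 → $2,694.10; payment $2,189.43; balance $504.67
Installment 4: opening $504.67; interest $12.11 → $516.78; payment $516.78; balance $0.00
Balance reaches $0.00 in installment 4.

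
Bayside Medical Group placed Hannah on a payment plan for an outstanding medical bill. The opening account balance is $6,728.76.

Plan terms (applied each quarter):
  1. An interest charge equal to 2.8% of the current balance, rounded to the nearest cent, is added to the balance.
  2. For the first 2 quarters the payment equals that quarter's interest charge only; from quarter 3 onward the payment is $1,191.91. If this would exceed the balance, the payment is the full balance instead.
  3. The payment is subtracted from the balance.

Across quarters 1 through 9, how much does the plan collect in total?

Quarter 1: $6,728.76 +$188.41 interest = $6,917.17; pay $188.41 → $6,728.76
Quarter 2: $6,728.76 +$188.41 interest = $6,917.17; pay $188.41 → $6,728.76
Quarter 3: $6,728.76 +$188.41 interest = $6,917.17; pay $1,191.91 → $5,725.26
Quarter 4: $5,725.26 +$160.31 interest = $5,885.57; pay $1,191.91 → $4,693.66
Quarter 5: $4,693.66 +$131.42 interest = $4,825.08; pay $1,191.91 → $3,633.17
Quarter 6: $3,633.17 +$101.73 interest = $3,734.90; pay $1,191.91 → $2,542.99
Quarter 7: $2,542.99 +$71.20 interest = $2,614.19; pay $1,191.91 → $1,422.28
Quarter 8: $1,422.28 +$39.82 interest = $1,462.10; pay $1,191.91 → $270.19
Quarter 9: $270.19 +$7.57 interest = $277.76; pay $277.76 → $0.00
Total paid: $7,806.04

$7,806.04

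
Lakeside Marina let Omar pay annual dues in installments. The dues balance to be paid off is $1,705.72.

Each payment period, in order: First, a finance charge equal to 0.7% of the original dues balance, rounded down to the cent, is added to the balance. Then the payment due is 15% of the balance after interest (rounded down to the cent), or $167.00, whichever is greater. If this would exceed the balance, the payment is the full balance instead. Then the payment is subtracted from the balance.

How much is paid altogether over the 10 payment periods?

$1,825.12

Payment period 1: opening $1,705.72; interest $11.94 → $1,717.66; payment $257.64; balance $1,460.02
Payment period 2: opening $1,460.02; interest $11.94 → $1,471.96; payment $220.79; balance $1,251.17
Payment period 3: opening $1,251.17; interest $11.94 → $1,263.11; payment $189.46; balance $1,073.65
Payment period 4: opening $1,073.65; interest $11.94 → $1,085.59; payment $167.00; balance $918.59
Payment period 5: opening $918.59; interest $11.94 → $930.53; payment $167.00; balance $763.53
Payment period 6: opening $763.53; interest $11.94 → $775.47; payment $167.00; balance $608.47
Payment period 7: opening $608.47; interest $11.94 → $620.41; payment $167.00; balance $453.41
Payment period 8: opening $453.41; interest $11.94 → $465.35; payment $167.00; balance $298.35
Payment period 9: opening $298.35; interest $11.94 → $310.29; payment $167.00; balance $143.29
Payment period 10: opening $143.29; interest $11.94 → $155.23; payment $155.23; balance $0.00
Total paid: $1,825.12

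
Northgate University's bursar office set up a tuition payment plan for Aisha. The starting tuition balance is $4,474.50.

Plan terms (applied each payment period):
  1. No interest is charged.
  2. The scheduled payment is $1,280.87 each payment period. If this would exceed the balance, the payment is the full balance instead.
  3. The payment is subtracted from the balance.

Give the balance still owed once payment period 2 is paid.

$1,912.76

# | Opening | Payment | End bal
1 | $4,474.50 | $1,280.87 | $3,193.63
2 | $3,193.63 | $1,280.87 | $1,912.76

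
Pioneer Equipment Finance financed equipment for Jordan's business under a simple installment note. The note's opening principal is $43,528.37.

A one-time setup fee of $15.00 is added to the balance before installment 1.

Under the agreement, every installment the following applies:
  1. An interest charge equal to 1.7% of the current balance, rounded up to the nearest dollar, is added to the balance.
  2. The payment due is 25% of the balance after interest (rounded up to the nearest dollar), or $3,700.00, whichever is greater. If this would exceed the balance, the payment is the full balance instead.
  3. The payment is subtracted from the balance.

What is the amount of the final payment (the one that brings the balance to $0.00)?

Installment 1: opening $43,543.37; interest $741.00 → $44,284.37; payment $11,072.00; balance $33,212.37
Installment 2: opening $33,212.37; interest $565.00 → $33,777.37; payment $8,445.00; balance $25,332.37
Installment 3: opening $25,332.37; interest $431.00 → $25,763.37; payment $6,441.00; balance $19,322.37
Installment 4: opening $19,322.37; interest $329.00 → $19,651.37; payment $4,913.00; balance $14,738.37
Installment 5: opening $14,738.37; interest $251.00 → $14,989.37; payment $3,748.00; balance $11,241.37
Installment 6: opening $11,241.37; interest $192.00 → $11,433.37; payment $3,700.00; balance $7,733.37
Installment 7: opening $7,733.37; interest $132.00 → $7,865.37; payment $3,700.00; balance $4,165.37
Installment 8: opening $4,165.37; interest $71.00 → $4,236.37; payment $3,700.00; balance $536.37
Installment 9: opening $536.37; interest $10.00 → $546.37; payment $546.37; balance $0.00

$546.37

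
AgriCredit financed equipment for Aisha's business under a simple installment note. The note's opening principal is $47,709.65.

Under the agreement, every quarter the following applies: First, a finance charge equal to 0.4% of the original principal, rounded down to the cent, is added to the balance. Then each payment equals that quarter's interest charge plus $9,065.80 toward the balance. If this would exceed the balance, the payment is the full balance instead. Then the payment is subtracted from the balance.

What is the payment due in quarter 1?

Quarter 1: opening $47,709.65; interest $190.83 → $47,900.48; payment $9,256.63; balance $38,643.85

$9,256.63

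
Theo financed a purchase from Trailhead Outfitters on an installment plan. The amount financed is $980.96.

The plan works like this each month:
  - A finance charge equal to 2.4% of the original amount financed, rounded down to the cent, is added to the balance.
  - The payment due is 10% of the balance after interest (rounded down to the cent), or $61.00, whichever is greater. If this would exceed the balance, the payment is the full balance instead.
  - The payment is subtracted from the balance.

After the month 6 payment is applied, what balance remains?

# | Opening | Interest | Payment | End bal
1 | $980.96 | $23.54 | $100.45 | $904.05
2 | $904.05 | $23.54 | $92.75 | $834.84
3 | $834.84 | $23.54 | $85.83 | $772.55
4 | $772.55 | $23.54 | $79.60 | $716.49
5 | $716.49 | $23.54 | $74.00 | $666.03
6 | $666.03 | $23.54 | $68.95 | $620.62

$620.62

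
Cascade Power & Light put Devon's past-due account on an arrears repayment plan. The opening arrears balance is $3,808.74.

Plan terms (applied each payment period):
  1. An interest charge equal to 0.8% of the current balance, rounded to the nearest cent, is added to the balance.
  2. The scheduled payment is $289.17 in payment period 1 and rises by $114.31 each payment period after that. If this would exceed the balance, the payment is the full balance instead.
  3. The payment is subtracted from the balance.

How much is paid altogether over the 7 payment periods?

$3,945.73

# | Opening | Interest | Payment | End bal
1 | $3,808.74 | $30.47 | $289.17 | $3,550.04
2 | $3,550.04 | $28.40 | $403.48 | $3,174.96
3 | $3,174.96 | $25.40 | $517.79 | $2,682.57
4 | $2,682.57 | $21.46 | $632.10 | $2,071.93
5 | $2,071.93 | $16.58 | $746.41 | $1,342.10
6 | $1,342.10 | $10.74 | $860.72 | $492.12
7 | $492.12 | $3.94 | $496.06 | $0.00
Total paid: $3,945.73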